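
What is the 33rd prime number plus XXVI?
The 33rd prime number = 137
Convert XXVI (Roman numeral) → 10 + 10 + 5 + 1 = 26 (decimal)
Compute 137 + 26 = 163
163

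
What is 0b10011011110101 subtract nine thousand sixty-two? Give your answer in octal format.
Convert 0b10011011110101 (binary) → 8192 + 1024 + 512 + 128 + 64 + 32 + 16 + 4 + 1 = 9973 (decimal)
Convert nine thousand sixty-two (English words) → 9×1000 + 62 = 9062 (decimal)
Compute 9973 - 9062 = 911
Convert 911 (decimal) → 911 = 1×512 + 6×64 + 1×8 + 7 → 0o1617 (octal)
0o1617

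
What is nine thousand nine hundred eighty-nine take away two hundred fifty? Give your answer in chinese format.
Convert nine thousand nine hundred eighty-nine (English words) → 9×1000 + 9×100 + 89 = 9989 (decimal)
Convert two hundred fifty (English words) → 2×100 + 50 = 250 (decimal)
Compute 9989 - 250 = 9739
Convert 9739 (decimal) → 9739 = 9×1000 + 7×100 + 3×10 + 9 → 九千七百三十九 (Chinese numeral)
九千七百三十九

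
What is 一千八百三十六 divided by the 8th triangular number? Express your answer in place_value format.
Convert 一千八百三十六 (Chinese numeral) → 1×1000 + 8×100 + 3×10 + 6 = 1836 (decimal)
Convert the 8th triangular number (triangular index) → 8×9/2 = 36 (decimal)
Compute 1836 ÷ 36 = 51
Convert 51 (decimal) → 51 = 5×10 + 1 → 5 tens, 1 one (place-value notation)
5 tens, 1 one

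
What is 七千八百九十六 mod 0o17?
Convert 七千八百九十六 (Chinese numeral) → 7×1000 + 8×100 + 9×10 + 6 = 7896 (decimal)
Convert 0o17 (octal) → 1×8 + 7 = 15 (decimal)
Compute 7896 mod 15 = 6
6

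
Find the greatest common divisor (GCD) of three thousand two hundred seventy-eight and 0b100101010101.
Convert three thousand two hundred seventy-eight (English words) → 3×1000 + 2×100 + 78 = 3278 (decimal)
Convert 0b100101010101 (binary) → 2048 + 256 + 64 + 16 + 4 + 1 = 2389 (decimal)
Compute gcd(3278, 2389) = 1
1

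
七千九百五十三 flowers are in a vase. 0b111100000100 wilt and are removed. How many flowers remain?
Convert 七千九百五十三 (Chinese numeral) → 7×1000 + 9×100 + 5×10 + 3 = 7953 (decimal)
Convert 0b111100000100 (binary) → 2048 + 1024 + 512 + 256 + 4 = 3844 (decimal)
Compute 7953 - 3844 = 4109
4109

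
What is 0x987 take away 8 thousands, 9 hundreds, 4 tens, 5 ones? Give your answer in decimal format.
Convert 0x987 (hexadecimal) → 9×256 + 8×16 + 7 = 2439 (decimal)
Convert 8 thousands, 9 hundreds, 4 tens, 5 ones (place-value notation) → 8×1000 + 9×100 + 4×10 + 5 = 8945 (decimal)
Compute 2439 - 8945 = -6506
-6506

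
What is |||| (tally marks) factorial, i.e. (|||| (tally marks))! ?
Convert |||| (tally marks) → 4 (decimal)
Compute 4! = 24
24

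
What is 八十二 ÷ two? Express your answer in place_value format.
Convert 八十二 (Chinese numeral) → 8×10 + 2 = 82 (decimal)
Convert two (English words) → 2 (decimal)
Compute 82 ÷ 2 = 41
Convert 41 (decimal) → 41 = 4×10 + 1 → 4 tens, 1 one (place-value notation)
4 tens, 1 one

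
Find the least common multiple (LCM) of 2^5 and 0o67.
Convert 2^5 (power) → 32 (decimal)
Convert 0o67 (octal) → 6×8 + 7 = 55 (decimal)
Compute lcm(32, 55) = 1760
1760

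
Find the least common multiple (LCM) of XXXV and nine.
Convert XXXV (Roman numeral) → 10 + 10 + 10 + 5 = 35 (decimal)
Convert nine (English words) → 9 (decimal)
Compute lcm(35, 9) = 315
315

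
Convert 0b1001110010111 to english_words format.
Convert 0b1001110010111 (binary) → 4096 + 512 + 256 + 128 + 16 + 4 + 2 + 1 = 5015 (decimal)
Convert 5015 (decimal) → 5015 = 5×1000 + 15 → five thousand fifteen (English words)
five thousand fifteen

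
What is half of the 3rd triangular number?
The 3rd triangular number = 3×4/2 = 6
Compute 6 ÷ 2 = 3
3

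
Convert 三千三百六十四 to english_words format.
Convert 三千三百六十四 (Chinese numeral) → 3×1000 + 3×100 + 6×10 + 4 = 3364 (decimal)
Convert 3364 (decimal) → 3364 = 3×1000 + 3×100 + 64 → three thousand three hundred sixty-four (English words)
three thousand three hundred sixty-four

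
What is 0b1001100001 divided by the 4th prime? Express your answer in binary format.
Convert 0b1001100001 (binary) → 512 + 64 + 32 + 1 = 609 (decimal)
Convert the 4th prime (prime index) → 7 (decimal)
Compute 609 ÷ 7 = 87
Convert 87 (decimal) → 87 = 64 + 16 + 4 + 2 + 1 → 0b1010111 (binary)
0b1010111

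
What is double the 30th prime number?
The 30th prime number = 113
Compute 113 × 2 = 226
226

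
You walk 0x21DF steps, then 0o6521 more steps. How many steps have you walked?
Convert 0x21DF (hexadecimal) → 2×4096 + 1×256 + 13×16 + 15 = 8671 (decimal)
Convert 0o6521 (octal) → 6×512 + 5×64 + 2×8 + 1 = 3409 (decimal)
Compute 8671 + 3409 = 12080
12080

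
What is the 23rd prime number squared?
The 23rd prime number = 83
Compute 83² = 83 × 83 = 6889
6889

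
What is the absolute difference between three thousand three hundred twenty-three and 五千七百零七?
Convert three thousand three hundred twenty-three (English words) → 3×1000 + 3×100 + 23 = 3323 (decimal)
Convert 五千七百零七 (Chinese numeral) → 5×1000 + 7×100 + 7 = 5707 (decimal)
Compute |3323 - 5707| = 2384
2384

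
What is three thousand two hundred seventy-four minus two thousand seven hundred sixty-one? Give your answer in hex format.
Convert three thousand two hundred seventy-four (English words) → 3×1000 + 2×100 + 74 = 3274 (decimal)
Convert two thousand seven hundred sixty-one (English words) → 2×1000 + 7×100 + 61 = 2761 (decimal)
Compute 3274 - 2761 = 513
Convert 513 (decimal) → 513 = 2×256 + 1 → 0x201 (hexadecimal)
0x201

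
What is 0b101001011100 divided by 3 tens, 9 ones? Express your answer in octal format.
Convert 0b101001011100 (binary) → 2048 + 512 + 64 + 16 + 8 + 4 = 2652 (decimal)
Convert 3 tens, 9 ones (place-value notation) → 3×10 + 9 = 39 (decimal)
Compute 2652 ÷ 39 = 68
Convert 68 (decimal) → 68 = 1×64 + 4 → 0o104 (octal)
0o104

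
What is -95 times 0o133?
Convert 0o133 (octal) → 1×64 + 3×8 + 3 = 91 (decimal)
Compute -95 × 91 = -8645
-8645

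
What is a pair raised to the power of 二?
Convert a pair (colloquial) → 2 (decimal)
Convert 二 (Chinese numeral) → 2 (decimal)
Compute 2 ^ 2 = 4
4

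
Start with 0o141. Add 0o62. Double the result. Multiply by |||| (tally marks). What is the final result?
Convert 0o141 (octal) → 1×64 + 4×8 + 1 = 97 (decimal)
Start: 97
Convert 0o62 (octal) → 6×8 + 2 = 50 (decimal)
97 + 50 = 147
147 × 2 = 294
Convert |||| (tally marks) → 4 (decimal)
294 × 4 = 1176
1176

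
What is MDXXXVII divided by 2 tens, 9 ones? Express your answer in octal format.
Convert MDXXXVII (Roman numeral) → 1000 + 500 + 10 + 10 + 10 + 5 + 1 + 1 = 1537 (decimal)
Convert 2 tens, 9 ones (place-value notation) → 2×10 + 9 = 29 (decimal)
Compute 1537 ÷ 29 = 53
Convert 53 (decimal) → 53 = 6×8 + 5 → 0o65 (octal)
0o65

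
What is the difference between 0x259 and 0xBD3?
Convert 0x259 (hexadecimal) → 2×256 + 5×16 + 9 = 601 (decimal)
Convert 0xBD3 (hexadecimal) → 11×256 + 13×16 + 3 = 3027 (decimal)
Difference: |601 - 3027| = 2426
2426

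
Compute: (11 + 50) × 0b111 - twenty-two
Convert 0b111 (binary) → 4 + 2 + 1 = 7 (decimal)
Convert twenty-two (English words) → 22 (decimal)
Expression in decimal: (11 + 50) × 7 - 22
Parentheses first: 11 + 50 = 61
Multiply: 61 × 7 = 427
Subtract: 427 - 22 = 405
405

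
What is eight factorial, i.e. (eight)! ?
Convert eight (English words) → 8 (decimal)
Compute 8! = 40320
40320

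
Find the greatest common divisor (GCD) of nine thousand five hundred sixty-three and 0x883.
Convert nine thousand five hundred sixty-three (English words) → 9×1000 + 5×100 + 63 = 9563 (decimal)
Convert 0x883 (hexadecimal) → 8×256 + 8×16 + 3 = 2179 (decimal)
Compute gcd(9563, 2179) = 1
1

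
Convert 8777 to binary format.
Convert 8777 (decimal) → 8777 = 8192 + 512 + 64 + 8 + 1 → 0b10001001001001 (binary)
0b10001001001001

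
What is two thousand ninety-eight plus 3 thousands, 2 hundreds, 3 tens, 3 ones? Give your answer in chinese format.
Convert two thousand ninety-eight (English words) → 2×1000 + 98 = 2098 (decimal)
Convert 3 thousands, 2 hundreds, 3 tens, 3 ones (place-value notation) → 3×1000 + 2×100 + 3×10 + 3 = 3233 (decimal)
Compute 2098 + 3233 = 5331
Convert 5331 (decimal) → 5331 = 5×1000 + 3×100 + 3×10 + 1 → 五千三百三十一 (Chinese numeral)
五千三百三十一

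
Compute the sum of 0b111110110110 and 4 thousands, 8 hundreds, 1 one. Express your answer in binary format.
Convert 0b111110110110 (binary) → 2048 + 1024 + 512 + 256 + 128 + 32 + 16 + 4 + 2 = 4022 (decimal)
Convert 4 thousands, 8 hundreds, 1 one (place-value notation) → 4×1000 + 8×100 + 1 = 4801 (decimal)
Compute 4022 + 4801 = 8823
Convert 8823 (decimal) → 8823 = 8192 + 512 + 64 + 32 + 16 + 4 + 2 + 1 → 0b10001001110111 (binary)
0b10001001110111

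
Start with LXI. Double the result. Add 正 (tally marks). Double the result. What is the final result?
Convert LXI (Roman numeral) → 50 + 10 + 1 = 61 (decimal)
Start: 61
61 × 2 = 122
Convert 正 (tally marks) → 5 (decimal)
122 + 5 = 127
127 × 2 = 254
254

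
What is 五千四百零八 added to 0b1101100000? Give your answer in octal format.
Convert 五千四百零八 (Chinese numeral) → 5×1000 + 4×100 + 8 = 5408 (decimal)
Convert 0b1101100000 (binary) → 512 + 256 + 64 + 32 = 864 (decimal)
Compute 5408 + 864 = 6272
Convert 6272 (decimal) → 6272 = 1×4096 + 4×512 + 2×64 → 0o14200 (octal)
0o14200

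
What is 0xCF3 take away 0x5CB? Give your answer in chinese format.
Convert 0xCF3 (hexadecimal) → 12×256 + 15×16 + 3 = 3315 (decimal)
Convert 0x5CB (hexadecimal) → 5×256 + 12×16 + 11 = 1483 (decimal)
Compute 3315 - 1483 = 1832
Convert 1832 (decimal) → 1832 = 1×1000 + 8×100 + 3×10 + 2 → 一千八百三十二 (Chinese numeral)
一千八百三十二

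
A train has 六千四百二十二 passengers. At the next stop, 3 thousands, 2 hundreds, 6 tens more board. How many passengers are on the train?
Convert 六千四百二十二 (Chinese numeral) → 6×1000 + 4×100 + 2×10 + 2 = 6422 (decimal)
Convert 3 thousands, 2 hundreds, 6 tens (place-value notation) → 3×1000 + 2×100 + 6×10 = 3260 (decimal)
Compute 6422 + 3260 = 9682
9682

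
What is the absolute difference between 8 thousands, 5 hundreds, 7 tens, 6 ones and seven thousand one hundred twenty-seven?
Convert 8 thousands, 5 hundreds, 7 tens, 6 ones (place-value notation) → 8×1000 + 5×100 + 7×10 + 6 = 8576 (decimal)
Convert seven thousand one hundred twenty-seven (English words) → 7×1000 + 1×100 + 27 = 7127 (decimal)
Compute |8576 - 7127| = 1449
1449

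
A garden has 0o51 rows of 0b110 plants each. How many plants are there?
Convert 0b110 (binary) → 4 + 2 = 6 (decimal)
Convert 0o51 (octal) → 5×8 + 1 = 41 (decimal)
Compute 6 × 41 = 246
246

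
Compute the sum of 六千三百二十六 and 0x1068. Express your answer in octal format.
Convert 六千三百二十六 (Chinese numeral) → 6×1000 + 3×100 + 2×10 + 6 = 6326 (decimal)
Convert 0x1068 (hexadecimal) → 1×4096 + 6×16 + 8 = 4200 (decimal)
Compute 6326 + 4200 = 10526
Convert 10526 (decimal) → 10526 = 2×4096 + 4×512 + 4×64 + 3×8 + 6 → 0o24436 (octal)
0o24436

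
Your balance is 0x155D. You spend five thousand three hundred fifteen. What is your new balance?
Convert 0x155D (hexadecimal) → 1×4096 + 5×256 + 5×16 + 13 = 5469 (decimal)
Convert five thousand three hundred fifteen (English words) → 5×1000 + 3×100 + 15 = 5315 (decimal)
Compute 5469 - 5315 = 154
154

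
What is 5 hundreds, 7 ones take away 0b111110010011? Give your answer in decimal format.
Convert 5 hundreds, 7 ones (place-value notation) → 5×100 + 7 = 507 (decimal)
Convert 0b111110010011 (binary) → 2048 + 1024 + 512 + 256 + 128 + 16 + 2 + 1 = 3987 (decimal)
Compute 507 - 3987 = -3480
-3480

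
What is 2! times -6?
Convert 2! (factorial) → 2 (decimal)
Compute 2 × -6 = -12
-12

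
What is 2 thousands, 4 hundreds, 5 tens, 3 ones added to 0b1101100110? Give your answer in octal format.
Convert 2 thousands, 4 hundreds, 5 tens, 3 ones (place-value notation) → 2×1000 + 4×100 + 5×10 + 3 = 2453 (decimal)
Convert 0b1101100110 (binary) → 512 + 256 + 64 + 32 + 4 + 2 = 870 (decimal)
Compute 2453 + 870 = 3323
Convert 3323 (decimal) → 3323 = 6×512 + 3×64 + 7×8 + 3 → 0o6373 (octal)
0o6373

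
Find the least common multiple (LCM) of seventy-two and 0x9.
Convert seventy-two (English words) → 72 (decimal)
Convert 0x9 (hexadecimal) → 9 (decimal)
Compute lcm(72, 9) = 72
72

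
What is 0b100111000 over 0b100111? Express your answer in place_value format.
Convert 0b100111000 (binary) → 256 + 32 + 16 + 8 = 312 (decimal)
Convert 0b100111 (binary) → 32 + 4 + 2 + 1 = 39 (decimal)
Compute 312 ÷ 39 = 8
Convert 8 (decimal) → 8 ones (place-value notation)
8 ones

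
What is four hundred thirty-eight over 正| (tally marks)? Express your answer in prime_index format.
Convert four hundred thirty-eight (English words) → 4×100 + 38 = 438 (decimal)
Convert 正| (tally marks) → 5 + 1 = 6 (decimal)
Compute 438 ÷ 6 = 73
Convert 73 (decimal) → the 21st prime (prime index)
the 21st prime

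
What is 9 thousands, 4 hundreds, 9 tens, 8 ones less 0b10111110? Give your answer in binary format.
Convert 9 thousands, 4 hundreds, 9 tens, 8 ones (place-value notation) → 9×1000 + 4×100 + 9×10 + 8 = 9498 (decimal)
Convert 0b10111110 (binary) → 128 + 32 + 16 + 8 + 4 + 2 = 190 (decimal)
Compute 9498 - 190 = 9308
Convert 9308 (decimal) → 9308 = 8192 + 1024 + 64 + 16 + 8 + 4 → 0b10010001011100 (binary)
0b10010001011100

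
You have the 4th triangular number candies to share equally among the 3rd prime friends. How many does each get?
Convert the 4th triangular number (triangular index) → 4×5/2 = 10 (decimal)
Convert the 3rd prime (prime index) → 5 (decimal)
Compute 10 ÷ 5 = 2
2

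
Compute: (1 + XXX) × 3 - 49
Convert XXX (Roman numeral) → 10 + 10 + 10 = 30 (decimal)
Expression in decimal: (1 + 30) × 3 - 49
Parentheses first: 1 + 30 = 31
Multiply: 31 × 3 = 93
Subtract: 93 - 49 = 44
44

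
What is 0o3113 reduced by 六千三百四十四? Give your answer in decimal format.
Convert 0o3113 (octal) → 3×512 + 1×64 + 1×8 + 3 = 1611 (decimal)
Convert 六千三百四十四 (Chinese numeral) → 6×1000 + 3×100 + 4×10 + 4 = 6344 (decimal)
Compute 1611 - 6344 = -4733
-4733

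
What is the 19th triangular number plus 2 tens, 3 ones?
The 19th triangular number = 19×20/2 = 190
Convert 2 tens, 3 ones (place-value notation) → 2×10 + 3 = 23 (decimal)
Compute 190 + 23 = 213
213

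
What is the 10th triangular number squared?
The 10th triangular number = 10×11/2 = 55
Compute 55² = 55 × 55 = 3025
3025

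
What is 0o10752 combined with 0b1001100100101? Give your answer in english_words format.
Convert 0o10752 (octal) → 1×4096 + 7×64 + 5×8 + 2 = 4586 (decimal)
Convert 0b1001100100101 (binary) → 4096 + 512 + 256 + 32 + 4 + 1 = 4901 (decimal)
Compute 4586 + 4901 = 9487
Convert 9487 (decimal) → 9487 = 9×1000 + 4×100 + 87 → nine thousand four hundred eighty-seven (English words)
nine thousand four hundred eighty-seven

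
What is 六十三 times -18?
Convert 六十三 (Chinese numeral) → 6×10 + 3 = 63 (decimal)
Compute 63 × -18 = -1134
-1134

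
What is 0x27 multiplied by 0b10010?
Convert 0x27 (hexadecimal) → 2×16 + 7 = 39 (decimal)
Convert 0b10010 (binary) → 16 + 2 = 18 (decimal)
Compute 39 × 18 = 702
702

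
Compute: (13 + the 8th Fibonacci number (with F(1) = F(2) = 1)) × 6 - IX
Convert the 8th Fibonacci number (with F(1) = F(2) = 1) (Fibonacci index) → 1, 1, 2, 3, 5, 8, 13, 21 → 21 (decimal)
Convert IX (Roman numeral) → 9 (decimal)
Expression in decimal: (13 + 21) × 6 - 9
Parentheses first: 13 + 21 = 34
Multiply: 34 × 6 = 204
Subtract: 204 - 9 = 195
195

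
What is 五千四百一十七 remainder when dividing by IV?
Convert 五千四百一十七 (Chinese numeral) → 5×1000 + 4×100 + 1×10 + 7 = 5417 (decimal)
Convert IV (Roman numeral) → 4 (decimal)
Compute 5417 mod 4 = 1
1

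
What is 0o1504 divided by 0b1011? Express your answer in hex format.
Convert 0o1504 (octal) → 1×512 + 5×64 + 4 = 836 (decimal)
Convert 0b1011 (binary) → 8 + 2 + 1 = 11 (decimal)
Compute 836 ÷ 11 = 76
Convert 76 (decimal) → 76 = 4×16 + 12 → 0x4C (hexadecimal)
0x4C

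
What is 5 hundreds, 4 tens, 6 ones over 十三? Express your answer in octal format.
Convert 5 hundreds, 4 tens, 6 ones (place-value notation) → 5×100 + 4×10 + 6 = 546 (decimal)
Convert 十三 (Chinese numeral) → 1×10 + 3 = 13 (decimal)
Compute 546 ÷ 13 = 42
Convert 42 (decimal) → 42 = 5×8 + 2 → 0o52 (octal)
0o52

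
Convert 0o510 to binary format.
Convert 0o510 (octal) → 5×64 + 1×8 = 328 (decimal)
Convert 328 (decimal) → 328 = 256 + 64 + 8 → 0b101001000 (binary)
0b101001000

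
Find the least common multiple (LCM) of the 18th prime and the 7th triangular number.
Convert the 18th prime (prime index) → 61 (decimal)
Convert the 7th triangular number (triangular index) → 7×8/2 = 28 (decimal)
Compute lcm(61, 28) = 1708
1708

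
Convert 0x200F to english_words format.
Convert 0x200F (hexadecimal) → 2×4096 + 15 = 8207 (decimal)
Convert 8207 (decimal) → 8207 = 8×1000 + 2×100 + 7 → eight thousand two hundred seven (English words)
eight thousand two hundred seven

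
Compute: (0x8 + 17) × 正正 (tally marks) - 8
Convert 0x8 (hexadecimal) → 8 (decimal)
Convert 正正 (tally marks) → 5 + 5 = 10 (decimal)
Expression in decimal: (8 + 17) × 10 - 8
Parentheses first: 8 + 17 = 25
Multiply: 25 × 10 = 250
Subtract: 250 - 8 = 242
242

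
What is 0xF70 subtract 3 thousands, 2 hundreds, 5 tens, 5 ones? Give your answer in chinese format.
Convert 0xF70 (hexadecimal) → 15×256 + 7×16 = 3952 (decimal)
Convert 3 thousands, 2 hundreds, 5 tens, 5 ones (place-value notation) → 3×1000 + 2×100 + 5×10 + 5 = 3255 (decimal)
Compute 3952 - 3255 = 697
Convert 697 (decimal) → 697 = 6×100 + 9×10 + 7 → 六百九十七 (Chinese numeral)
六百九十七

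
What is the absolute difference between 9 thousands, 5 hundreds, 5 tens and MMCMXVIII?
Convert 9 thousands, 5 hundreds, 5 tens (place-value notation) → 9×1000 + 5×100 + 5×10 = 9550 (decimal)
Convert MMCMXVIII (Roman numeral) → 1000 + 1000 + 900 + 10 + 5 + 1 + 1 + 1 = 2918 (decimal)
Compute |9550 - 2918| = 6632
6632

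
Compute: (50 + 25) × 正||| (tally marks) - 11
Convert 正||| (tally marks) → 5 + 3 = 8 (decimal)
Expression in decimal: (50 + 25) × 8 - 11
Parentheses first: 50 + 25 = 75
Multiply: 75 × 8 = 600
Subtract: 600 - 11 = 589
589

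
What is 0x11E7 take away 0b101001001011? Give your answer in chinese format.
Convert 0x11E7 (hexadecimal) → 1×4096 + 1×256 + 14×16 + 7 = 4583 (decimal)
Convert 0b101001001011 (binary) → 2048 + 512 + 64 + 8 + 2 + 1 = 2635 (decimal)
Compute 4583 - 2635 = 1948
Convert 1948 (decimal) → 1948 = 1×1000 + 9×100 + 4×10 + 8 → 一千九百四十八 (Chinese numeral)
一千九百四十八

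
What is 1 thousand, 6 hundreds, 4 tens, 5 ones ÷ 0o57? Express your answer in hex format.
Convert 1 thousand, 6 hundreds, 4 tens, 5 ones (place-value notation) → 1×1000 + 6×100 + 4×10 + 5 = 1645 (decimal)
Convert 0o57 (octal) → 5×8 + 7 = 47 (decimal)
Compute 1645 ÷ 47 = 35
Convert 35 (decimal) → 35 = 2×16 + 3 → 0x23 (hexadecimal)
0x23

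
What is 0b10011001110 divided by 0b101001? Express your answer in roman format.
Convert 0b10011001110 (binary) → 1024 + 128 + 64 + 8 + 4 + 2 = 1230 (decimal)
Convert 0b101001 (binary) → 32 + 8 + 1 = 41 (decimal)
Compute 1230 ÷ 41 = 30
Convert 30 (decimal) → 30 = 10 + 10 + 10 → XXX (Roman numeral)
XXX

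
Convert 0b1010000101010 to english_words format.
Convert 0b1010000101010 (binary) → 4096 + 1024 + 32 + 8 + 2 = 5162 (decimal)
Convert 5162 (decimal) → 5162 = 5×1000 + 1×100 + 62 → five thousand one hundred sixty-two (English words)
five thousand one hundred sixty-two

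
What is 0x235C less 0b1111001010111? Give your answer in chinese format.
Convert 0x235C (hexadecimal) → 2×4096 + 3×256 + 5×16 + 12 = 9052 (decimal)
Convert 0b1111001010111 (binary) → 4096 + 2048 + 1024 + 512 + 64 + 16 + 4 + 2 + 1 = 7767 (decimal)
Compute 9052 - 7767 = 1285
Convert 1285 (decimal) → 1285 = 1×1000 + 2×100 + 8×10 + 5 → 一千二百八十五 (Chinese numeral)
一千二百八十五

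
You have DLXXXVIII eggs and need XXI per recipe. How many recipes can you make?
Convert DLXXXVIII (Roman numeral) → 500 + 50 + 10 + 10 + 10 + 5 + 1 + 1 + 1 = 588 (decimal)
Convert XXI (Roman numeral) → 10 + 10 + 1 = 21 (decimal)
Compute 588 ÷ 21 = 28
28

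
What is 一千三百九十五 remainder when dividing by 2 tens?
Convert 一千三百九十五 (Chinese numeral) → 1×1000 + 3×100 + 9×10 + 5 = 1395 (decimal)
Convert 2 tens (place-value notation) → 2×10 = 20 (decimal)
Compute 1395 mod 20 = 15
15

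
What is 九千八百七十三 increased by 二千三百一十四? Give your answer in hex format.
Convert 九千八百七十三 (Chinese numeral) → 9×1000 + 8×100 + 7×10 + 3 = 9873 (decimal)
Convert 二千三百一十四 (Chinese numeral) → 2×1000 + 3×100 + 1×10 + 4 = 2314 (decimal)
Compute 9873 + 2314 = 12187
Convert 12187 (decimal) → 12187 = 2×4096 + 15×256 + 9×16 + 11 → 0x2F9B (hexadecimal)
0x2F9B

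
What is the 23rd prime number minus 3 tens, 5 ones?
The 23rd prime number = 83
Convert 3 tens, 5 ones (place-value notation) → 3×10 + 5 = 35 (decimal)
Compute 83 - 35 = 48
48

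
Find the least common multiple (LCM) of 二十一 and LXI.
Convert 二十一 (Chinese numeral) → 2×10 + 1 = 21 (decimal)
Convert LXI (Roman numeral) → 50 + 10 + 1 = 61 (decimal)
Compute lcm(21, 61) = 1281
1281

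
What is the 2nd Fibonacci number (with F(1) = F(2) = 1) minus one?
The 2nd Fibonacci number (with F(1) = F(2) = 1) = 1
Convert one (English words) → 1 (decimal)
Compute 1 - 1 = 0
0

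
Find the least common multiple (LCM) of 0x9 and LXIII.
Convert 0x9 (hexadecimal) → 9 (decimal)
Convert LXIII (Roman numeral) → 50 + 10 + 1 + 1 + 1 = 63 (decimal)
Compute lcm(9, 63) = 63
63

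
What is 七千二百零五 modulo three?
Convert 七千二百零五 (Chinese numeral) → 7×1000 + 2×100 + 5 = 7205 (decimal)
Convert three (English words) → 3 (decimal)
Compute 7205 mod 3 = 2
2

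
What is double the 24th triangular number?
The 24th triangular number = 24×25/2 = 300
Compute 300 × 2 = 600
600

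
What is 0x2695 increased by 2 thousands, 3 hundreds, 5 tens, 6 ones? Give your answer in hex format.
Convert 0x2695 (hexadecimal) → 2×4096 + 6×256 + 9×16 + 5 = 9877 (decimal)
Convert 2 thousands, 3 hundreds, 5 tens, 6 ones (place-value notation) → 2×1000 + 3×100 + 5×10 + 6 = 2356 (decimal)
Compute 9877 + 2356 = 12233
Convert 12233 (decimal) → 12233 = 2×4096 + 15×256 + 12×16 + 9 → 0x2FC9 (hexadecimal)
0x2FC9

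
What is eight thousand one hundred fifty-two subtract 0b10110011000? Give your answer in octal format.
Convert eight thousand one hundred fifty-two (English words) → 8×1000 + 1×100 + 52 = 8152 (decimal)
Convert 0b10110011000 (binary) → 1024 + 256 + 128 + 16 + 8 = 1432 (decimal)
Compute 8152 - 1432 = 6720
Convert 6720 (decimal) → 6720 = 1×4096 + 5×512 + 1×64 → 0o15100 (octal)
0o15100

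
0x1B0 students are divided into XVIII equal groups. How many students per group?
Convert 0x1B0 (hexadecimal) → 1×256 + 11×16 = 432 (decimal)
Convert XVIII (Roman numeral) → 10 + 5 + 1 + 1 + 1 = 18 (decimal)
Compute 432 ÷ 18 = 24
24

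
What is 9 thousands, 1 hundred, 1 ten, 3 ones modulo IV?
Convert 9 thousands, 1 hundred, 1 ten, 3 ones (place-value notation) → 9×1000 + 1×100 + 1×10 + 3 = 9113 (decimal)
Convert IV (Roman numeral) → 4 (decimal)
Compute 9113 mod 4 = 1
1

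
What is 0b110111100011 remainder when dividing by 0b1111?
Convert 0b110111100011 (binary) → 2048 + 1024 + 256 + 128 + 64 + 32 + 2 + 1 = 3555 (decimal)
Convert 0b1111 (binary) → 8 + 4 + 2 + 1 = 15 (decimal)
Compute 3555 mod 15 = 0
0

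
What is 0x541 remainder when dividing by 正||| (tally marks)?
Convert 0x541 (hexadecimal) → 5×256 + 4×16 + 1 = 1345 (decimal)
Convert 正||| (tally marks) → 5 + 3 = 8 (decimal)
Compute 1345 mod 8 = 1
1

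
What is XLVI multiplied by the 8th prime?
Convert XLVI (Roman numeral) → 40 + 5 + 1 = 46 (decimal)
Convert the 8th prime (prime index) → 19 (decimal)
Compute 46 × 19 = 874
874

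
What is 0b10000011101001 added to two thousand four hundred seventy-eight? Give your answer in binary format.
Convert 0b10000011101001 (binary) → 8192 + 128 + 64 + 32 + 8 + 1 = 8425 (decimal)
Convert two thousand four hundred seventy-eight (English words) → 2×1000 + 4×100 + 78 = 2478 (decimal)
Compute 8425 + 2478 = 10903
Convert 10903 (decimal) → 10903 = 8192 + 2048 + 512 + 128 + 16 + 4 + 2 + 1 → 0b10101010010111 (binary)
0b10101010010111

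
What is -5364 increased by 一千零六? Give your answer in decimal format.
Convert 一千零六 (Chinese numeral) → 1×1000 + 6 = 1006 (decimal)
Compute -5364 + 1006 = -4358
-4358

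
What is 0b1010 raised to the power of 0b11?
Convert 0b1010 (binary) → 8 + 2 = 10 (decimal)
Convert 0b11 (binary) → 2 + 1 = 3 (decimal)
Compute 10 ^ 3 = 1000
1000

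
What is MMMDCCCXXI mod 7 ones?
Convert MMMDCCCXXI (Roman numeral) → 1000 + 1000 + 1000 + 500 + 100 + 100 + 100 + 10 + 10 + 1 = 3821 (decimal)
Convert 7 ones (place-value notation) → 7 (decimal)
Compute 3821 mod 7 = 6
6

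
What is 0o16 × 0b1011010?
Convert 0o16 (octal) → 1×8 + 6 = 14 (decimal)
Convert 0b1011010 (binary) → 64 + 16 + 8 + 2 = 90 (decimal)
Compute 14 × 90 = 1260
1260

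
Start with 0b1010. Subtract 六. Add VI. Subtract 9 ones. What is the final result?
Convert 0b1010 (binary) → 8 + 2 = 10 (decimal)
Start: 10
Convert 六 (Chinese numeral) → 6 (decimal)
10 - 6 = 4
Convert VI (Roman numeral) → 5 + 1 = 6 (decimal)
4 + 6 = 10
Convert 9 ones (place-value notation) → 9 (decimal)
10 - 9 = 1
1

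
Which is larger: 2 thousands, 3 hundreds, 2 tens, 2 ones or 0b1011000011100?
Convert 2 thousands, 3 hundreds, 2 tens, 2 ones (place-value notation) → 2×1000 + 3×100 + 2×10 + 2 = 2322 (decimal)
Convert 0b1011000011100 (binary) → 4096 + 1024 + 512 + 16 + 8 + 4 = 5660 (decimal)
Compare 2322 vs 5660: larger = 5660
5660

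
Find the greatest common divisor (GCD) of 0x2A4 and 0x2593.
Convert 0x2A4 (hexadecimal) → 2×256 + 10×16 + 4 = 676 (decimal)
Convert 0x2593 (hexadecimal) → 2×4096 + 5×256 + 9×16 + 3 = 9619 (decimal)
Compute gcd(676, 9619) = 1
1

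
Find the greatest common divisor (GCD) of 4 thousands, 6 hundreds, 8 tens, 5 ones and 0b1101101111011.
Convert 4 thousands, 6 hundreds, 8 tens, 5 ones (place-value notation) → 4×1000 + 6×100 + 8×10 + 5 = 4685 (decimal)
Convert 0b1101101111011 (binary) → 4096 + 2048 + 512 + 256 + 64 + 32 + 16 + 8 + 2 + 1 = 7035 (decimal)
Compute gcd(4685, 7035) = 5
5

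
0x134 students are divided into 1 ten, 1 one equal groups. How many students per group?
Convert 0x134 (hexadecimal) → 1×256 + 3×16 + 4 = 308 (decimal)
Convert 1 ten, 1 one (place-value notation) → 1×10 + 1 = 11 (decimal)
Compute 308 ÷ 11 = 28
28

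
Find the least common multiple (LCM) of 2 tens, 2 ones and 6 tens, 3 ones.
Convert 2 tens, 2 ones (place-value notation) → 2×10 + 2 = 22 (decimal)
Convert 6 tens, 3 ones (place-value notation) → 6×10 + 3 = 63 (decimal)
Compute lcm(22, 63) = 1386
1386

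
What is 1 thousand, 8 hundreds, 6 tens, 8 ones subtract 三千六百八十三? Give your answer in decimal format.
Convert 1 thousand, 8 hundreds, 6 tens, 8 ones (place-value notation) → 1×1000 + 8×100 + 6×10 + 8 = 1868 (decimal)
Convert 三千六百八十三 (Chinese numeral) → 3×1000 + 6×100 + 8×10 + 3 = 3683 (decimal)
Compute 1868 - 3683 = -1815
-1815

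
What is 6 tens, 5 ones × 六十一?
Convert 6 tens, 5 ones (place-value notation) → 6×10 + 5 = 65 (decimal)
Convert 六十一 (Chinese numeral) → 6×10 + 1 = 61 (decimal)
Compute 65 × 61 = 3965
3965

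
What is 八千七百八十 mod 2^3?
Convert 八千七百八十 (Chinese numeral) → 8×1000 + 7×100 + 8×10 = 8780 (decimal)
Convert 2^3 (power) → 8 (decimal)
Compute 8780 mod 8 = 4
4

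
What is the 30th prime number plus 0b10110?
The 30th prime number = 113
Convert 0b10110 (binary) → 16 + 4 + 2 = 22 (decimal)
Compute 113 + 22 = 135
135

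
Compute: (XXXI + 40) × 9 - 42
Convert XXXI (Roman numeral) → 10 + 10 + 10 + 1 = 31 (decimal)
Expression in decimal: (31 + 40) × 9 - 42
Parentheses first: 31 + 40 = 71
Multiply: 71 × 9 = 639
Subtract: 639 - 42 = 597
597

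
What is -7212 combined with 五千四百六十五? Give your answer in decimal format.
Convert 五千四百六十五 (Chinese numeral) → 5×1000 + 4×100 + 6×10 + 5 = 5465 (decimal)
Compute -7212 + 5465 = -1747
-1747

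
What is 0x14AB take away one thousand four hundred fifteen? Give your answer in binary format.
Convert 0x14AB (hexadecimal) → 1×4096 + 4×256 + 10×16 + 11 = 5291 (decimal)
Convert one thousand four hundred fifteen (English words) → 1×1000 + 4×100 + 15 = 1415 (decimal)
Compute 5291 - 1415 = 3876
Convert 3876 (decimal) → 3876 = 2048 + 1024 + 512 + 256 + 32 + 4 → 0b111100100100 (binary)
0b111100100100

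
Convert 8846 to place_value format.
Convert 8846 (decimal) → 8846 = 8×1000 + 8×100 + 4×10 + 6 → 8 thousands, 8 hundreds, 4 tens, 6 ones (place-value notation)
8 thousands, 8 hundreds, 4 tens, 6 ones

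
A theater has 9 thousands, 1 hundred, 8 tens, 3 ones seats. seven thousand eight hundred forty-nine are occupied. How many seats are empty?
Convert 9 thousands, 1 hundred, 8 tens, 3 ones (place-value notation) → 9×1000 + 1×100 + 8×10 + 3 = 9183 (decimal)
Convert seven thousand eight hundred forty-nine (English words) → 7×1000 + 8×100 + 49 = 7849 (decimal)
Compute 9183 - 7849 = 1334
1334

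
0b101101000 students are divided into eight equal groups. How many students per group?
Convert 0b101101000 (binary) → 256 + 64 + 32 + 8 = 360 (decimal)
Convert eight (English words) → 8 (decimal)
Compute 360 ÷ 8 = 45
45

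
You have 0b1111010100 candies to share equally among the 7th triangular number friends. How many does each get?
Convert 0b1111010100 (binary) → 512 + 256 + 128 + 64 + 16 + 4 = 980 (decimal)
Convert the 7th triangular number (triangular index) → 7×8/2 = 28 (decimal)
Compute 980 ÷ 28 = 35
35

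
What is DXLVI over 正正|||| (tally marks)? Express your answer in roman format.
Convert DXLVI (Roman numeral) → 500 + 40 + 5 + 1 = 546 (decimal)
Convert 正正|||| (tally marks) → 5 + 5 + 4 = 14 (decimal)
Compute 546 ÷ 14 = 39
Convert 39 (decimal) → 39 = 10 + 10 + 10 + 9 → XXXIX (Roman numeral)
XXXIX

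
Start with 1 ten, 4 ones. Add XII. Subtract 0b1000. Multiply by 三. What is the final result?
Convert 1 ten, 4 ones (place-value notation) → 1×10 + 4 = 14 (decimal)
Start: 14
Convert XII (Roman numeral) → 10 + 1 + 1 = 12 (decimal)
14 + 12 = 26
Convert 0b1000 (binary) → 8 (decimal)
26 - 8 = 18
Convert 三 (Chinese numeral) → 3 (decimal)
18 × 3 = 54
54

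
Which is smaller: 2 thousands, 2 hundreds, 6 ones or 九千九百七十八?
Convert 2 thousands, 2 hundreds, 6 ones (place-value notation) → 2×1000 + 2×100 + 6 = 2206 (decimal)
Convert 九千九百七十八 (Chinese numeral) → 9×1000 + 9×100 + 7×10 + 8 = 9978 (decimal)
Compare 2206 vs 9978: smaller = 2206
2206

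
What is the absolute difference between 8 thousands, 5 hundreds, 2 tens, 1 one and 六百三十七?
Convert 8 thousands, 5 hundreds, 2 tens, 1 one (place-value notation) → 8×1000 + 5×100 + 2×10 + 1 = 8521 (decimal)
Convert 六百三十七 (Chinese numeral) → 6×100 + 3×10 + 7 = 637 (decimal)
Compute |8521 - 637| = 7884
7884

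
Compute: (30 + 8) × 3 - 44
Parentheses first: 30 + 8 = 38
Multiply: 38 × 3 = 114
Subtract: 114 - 44 = 70
70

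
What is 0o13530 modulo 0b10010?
Convert 0o13530 (octal) → 1×4096 + 3×512 + 5×64 + 3×8 = 5976 (decimal)
Convert 0b10010 (binary) → 16 + 2 = 18 (decimal)
Compute 5976 mod 18 = 0
0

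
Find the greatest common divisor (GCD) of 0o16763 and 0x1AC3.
Convert 0o16763 (octal) → 1×4096 + 6×512 + 7×64 + 6×8 + 3 = 7667 (decimal)
Convert 0x1AC3 (hexadecimal) → 1×4096 + 10×256 + 12×16 + 3 = 6851 (decimal)
Compute gcd(7667, 6851) = 17
17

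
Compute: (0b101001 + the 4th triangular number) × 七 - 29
Convert 0b101001 (binary) → 32 + 8 + 1 = 41 (decimal)
Convert the 4th triangular number (triangular index) → 4×5/2 = 10 (decimal)
Convert 七 (Chinese numeral) → 7 (decimal)
Expression in decimal: (41 + 10) × 7 - 29
Parentheses first: 41 + 10 = 51
Multiply: 51 × 7 = 357
Subtract: 357 - 29 = 328
328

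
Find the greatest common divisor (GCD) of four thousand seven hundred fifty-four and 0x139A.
Convert four thousand seven hundred fifty-four (English words) → 4×1000 + 7×100 + 54 = 4754 (decimal)
Convert 0x139A (hexadecimal) → 1×4096 + 3×256 + 9×16 + 10 = 5018 (decimal)
Compute gcd(4754, 5018) = 2
2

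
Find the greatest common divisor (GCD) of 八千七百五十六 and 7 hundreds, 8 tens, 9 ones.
Convert 八千七百五十六 (Chinese numeral) → 8×1000 + 7×100 + 5×10 + 6 = 8756 (decimal)
Convert 7 hundreds, 8 tens, 9 ones (place-value notation) → 7×100 + 8×10 + 9 = 789 (decimal)
Compute gcd(8756, 789) = 1
1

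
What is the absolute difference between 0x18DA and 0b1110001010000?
Convert 0x18DA (hexadecimal) → 1×4096 + 8×256 + 13×16 + 10 = 6362 (decimal)
Convert 0b1110001010000 (binary) → 4096 + 2048 + 1024 + 64 + 16 = 7248 (decimal)
Compute |6362 - 7248| = 886
886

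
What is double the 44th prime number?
The 44th prime number = 193
Compute 193 × 2 = 386
386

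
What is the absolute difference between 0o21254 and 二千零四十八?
Convert 0o21254 (octal) → 2×4096 + 1×512 + 2×64 + 5×8 + 4 = 8876 (decimal)
Convert 二千零四十八 (Chinese numeral) → 2×1000 + 4×10 + 8 = 2048 (decimal)
Compute |8876 - 2048| = 6828
6828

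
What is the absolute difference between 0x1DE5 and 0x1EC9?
Convert 0x1DE5 (hexadecimal) → 1×4096 + 13×256 + 14×16 + 5 = 7653 (decimal)
Convert 0x1EC9 (hexadecimal) → 1×4096 + 14×256 + 12×16 + 9 = 7881 (decimal)
Compute |7653 - 7881| = 228
228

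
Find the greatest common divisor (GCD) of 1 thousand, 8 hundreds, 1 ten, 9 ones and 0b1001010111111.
Convert 1 thousand, 8 hundreds, 1 ten, 9 ones (place-value notation) → 1×1000 + 8×100 + 1×10 + 9 = 1819 (decimal)
Convert 0b1001010111111 (binary) → 4096 + 512 + 128 + 32 + 16 + 8 + 4 + 2 + 1 = 4799 (decimal)
Compute gcd(1819, 4799) = 1
1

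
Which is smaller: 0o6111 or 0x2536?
Convert 0o6111 (octal) → 6×512 + 1×64 + 1×8 + 1 = 3145 (decimal)
Convert 0x2536 (hexadecimal) → 2×4096 + 5×256 + 3×16 + 6 = 9526 (decimal)
Compare 3145 vs 9526: smaller = 3145
3145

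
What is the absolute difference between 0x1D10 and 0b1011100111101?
Convert 0x1D10 (hexadecimal) → 1×4096 + 13×256 + 1×16 = 7440 (decimal)
Convert 0b1011100111101 (binary) → 4096 + 1024 + 512 + 256 + 32 + 16 + 8 + 4 + 1 = 5949 (decimal)
Compute |7440 - 5949| = 1491
1491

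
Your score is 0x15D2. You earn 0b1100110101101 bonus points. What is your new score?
Convert 0x15D2 (hexadecimal) → 1×4096 + 5×256 + 13×16 + 2 = 5586 (decimal)
Convert 0b1100110101101 (binary) → 4096 + 2048 + 256 + 128 + 32 + 8 + 4 + 1 = 6573 (decimal)
Compute 5586 + 6573 = 12159
12159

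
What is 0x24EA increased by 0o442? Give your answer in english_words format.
Convert 0x24EA (hexadecimal) → 2×4096 + 4×256 + 14×16 + 10 = 9450 (decimal)
Convert 0o442 (octal) → 4×64 + 4×8 + 2 = 290 (decimal)
Compute 9450 + 290 = 9740
Convert 9740 (decimal) → 9740 = 9×1000 + 7×100 + 40 → nine thousand seven hundred forty (English words)
nine thousand seven hundred forty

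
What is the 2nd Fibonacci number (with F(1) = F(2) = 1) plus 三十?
The 2nd Fibonacci number (with F(1) = F(2) = 1) = 1
Convert 三十 (Chinese numeral) → 3×10 = 30 (decimal)
Compute 1 + 30 = 31
31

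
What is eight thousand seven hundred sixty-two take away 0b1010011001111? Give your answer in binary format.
Convert eight thousand seven hundred sixty-two (English words) → 8×1000 + 7×100 + 62 = 8762 (decimal)
Convert 0b1010011001111 (binary) → 4096 + 1024 + 128 + 64 + 8 + 4 + 2 + 1 = 5327 (decimal)
Compute 8762 - 5327 = 3435
Convert 3435 (decimal) → 3435 = 2048 + 1024 + 256 + 64 + 32 + 8 + 2 + 1 → 0b110101101011 (binary)
0b110101101011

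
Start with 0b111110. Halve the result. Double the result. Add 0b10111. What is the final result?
Convert 0b111110 (binary) → 32 + 16 + 8 + 4 + 2 = 62 (decimal)
Start: 62
62 ÷ 2 = 31
31 × 2 = 62
Convert 0b10111 (binary) → 16 + 4 + 2 + 1 = 23 (decimal)
62 + 23 = 85
85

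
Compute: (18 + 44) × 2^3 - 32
Convert 2^3 (power) → 8 (decimal)
Expression in decimal: (18 + 44) × 8 - 32
Parentheses first: 18 + 44 = 62
Multiply: 62 × 8 = 496
Subtract: 496 - 32 = 464
464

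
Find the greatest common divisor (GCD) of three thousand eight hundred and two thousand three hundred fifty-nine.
Convert three thousand eight hundred (English words) → 3×1000 + 8×100 = 3800 (decimal)
Convert two thousand three hundred fifty-nine (English words) → 2×1000 + 3×100 + 59 = 2359 (decimal)
Compute gcd(3800, 2359) = 1
1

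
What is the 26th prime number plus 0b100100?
The 26th prime number = 101
Convert 0b100100 (binary) → 32 + 4 = 36 (decimal)
Compute 101 + 36 = 137
137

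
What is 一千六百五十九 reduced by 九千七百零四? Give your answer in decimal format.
Convert 一千六百五十九 (Chinese numeral) → 1×1000 + 6×100 + 5×10 + 9 = 1659 (decimal)
Convert 九千七百零四 (Chinese numeral) → 9×1000 + 7×100 + 4 = 9704 (decimal)
Compute 1659 - 9704 = -8045
-8045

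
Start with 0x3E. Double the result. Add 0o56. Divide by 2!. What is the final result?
Convert 0x3E (hexadecimal) → 3×16 + 14 = 62 (decimal)
Start: 62
62 × 2 = 124
Convert 0o56 (octal) → 5×8 + 6 = 46 (decimal)
124 + 46 = 170
Convert 2! (factorial) → 2 (decimal)
170 ÷ 2 = 85
85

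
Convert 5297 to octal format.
Convert 5297 (decimal) → 5297 = 1×4096 + 2×512 + 2×64 + 6×8 + 1 → 0o12261 (octal)
0o12261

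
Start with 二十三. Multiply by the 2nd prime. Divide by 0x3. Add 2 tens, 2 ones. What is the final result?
Convert 二十三 (Chinese numeral) → 2×10 + 3 = 23 (decimal)
Start: 23
Convert the 2nd prime (prime index) → 3 (decimal)
23 × 3 = 69
Convert 0x3 (hexadecimal) → 3 (decimal)
69 ÷ 3 = 23
Convert 2 tens, 2 ones (place-value notation) → 2×10 + 2 = 22 (decimal)
23 + 22 = 45
45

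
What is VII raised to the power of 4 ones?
Convert VII (Roman numeral) → 5 + 1 + 1 = 7 (decimal)
Convert 4 ones (place-value notation) → 4 (decimal)
Compute 7 ^ 4 = 2401
2401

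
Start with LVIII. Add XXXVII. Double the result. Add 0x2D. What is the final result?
Convert LVIII (Roman numeral) → 50 + 5 + 1 + 1 + 1 = 58 (decimal)
Start: 58
Convert XXXVII (Roman numeral) → 10 + 10 + 10 + 5 + 1 + 1 = 37 (decimal)
58 + 37 = 95
95 × 2 = 190
Convert 0x2D (hexadecimal) → 2×16 + 13 = 45 (decimal)
190 + 45 = 235
235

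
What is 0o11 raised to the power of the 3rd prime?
Convert 0o11 (octal) → 1×8 + 1 = 9 (decimal)
Convert the 3rd prime (prime index) → 5 (decimal)
Compute 9 ^ 5 = 59049
59049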